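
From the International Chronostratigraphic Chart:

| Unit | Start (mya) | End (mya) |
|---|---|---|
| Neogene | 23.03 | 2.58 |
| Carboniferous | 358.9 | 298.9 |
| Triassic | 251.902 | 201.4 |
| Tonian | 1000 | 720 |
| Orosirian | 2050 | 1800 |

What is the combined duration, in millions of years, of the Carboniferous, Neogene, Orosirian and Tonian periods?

610.45 million years

Duration is start − end for each: (358.9 − 298.9) + (23.03 − 2.58) + (2050 − 1800) + (1000 − 720).
That is 60 + 20.45 + 250 + 280, which totals 610.45 million years.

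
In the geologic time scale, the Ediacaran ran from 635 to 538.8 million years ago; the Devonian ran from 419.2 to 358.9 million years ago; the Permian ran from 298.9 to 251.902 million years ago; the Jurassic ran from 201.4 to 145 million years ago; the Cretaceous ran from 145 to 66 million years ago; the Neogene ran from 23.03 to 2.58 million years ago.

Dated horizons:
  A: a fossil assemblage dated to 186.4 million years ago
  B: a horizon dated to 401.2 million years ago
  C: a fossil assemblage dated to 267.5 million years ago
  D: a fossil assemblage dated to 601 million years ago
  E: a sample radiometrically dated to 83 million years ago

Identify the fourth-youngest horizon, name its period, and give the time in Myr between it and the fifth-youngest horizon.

B, in the Devonian; 199.8 million years to D

Sorted youngest-first by Ma: E (83), A (186.4), C (267.5), B (401.2), D (601).
The fourth youngest is B at 401.2 Ma, which lies in 419.2–358.9 Ma: the Devonian.
The fifth youngest is D at 601 Ma; separation = |401.2 − 601| = 199.8 Myr.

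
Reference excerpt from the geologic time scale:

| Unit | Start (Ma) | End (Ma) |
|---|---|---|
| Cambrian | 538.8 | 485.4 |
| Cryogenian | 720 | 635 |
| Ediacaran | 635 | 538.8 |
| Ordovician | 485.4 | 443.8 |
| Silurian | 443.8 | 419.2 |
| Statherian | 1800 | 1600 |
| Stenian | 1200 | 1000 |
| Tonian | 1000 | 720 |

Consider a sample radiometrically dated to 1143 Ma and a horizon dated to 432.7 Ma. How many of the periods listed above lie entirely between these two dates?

1143 Ma sits inside the Stenian (1200–1000) and 432.7 Ma inside the Silurian (443.8–419.2); neither of those is wholly between the two dates.
The listed periods lying completely between them are Tonian, Cryogenian, Ediacaran, Cambrian, Ordovician — 5 in all.

5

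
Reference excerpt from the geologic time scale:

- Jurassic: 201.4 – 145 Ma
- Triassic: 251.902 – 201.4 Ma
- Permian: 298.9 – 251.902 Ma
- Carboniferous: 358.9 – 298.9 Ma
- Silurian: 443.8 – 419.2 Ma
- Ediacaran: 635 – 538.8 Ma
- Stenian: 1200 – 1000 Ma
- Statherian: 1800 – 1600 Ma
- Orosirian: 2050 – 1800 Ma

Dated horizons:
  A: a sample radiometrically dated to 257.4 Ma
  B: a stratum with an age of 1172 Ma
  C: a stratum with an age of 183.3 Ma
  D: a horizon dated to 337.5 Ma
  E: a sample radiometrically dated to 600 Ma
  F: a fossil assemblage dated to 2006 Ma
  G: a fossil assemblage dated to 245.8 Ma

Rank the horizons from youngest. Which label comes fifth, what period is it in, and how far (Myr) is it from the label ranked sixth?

Smaller Ma means younger, so youngest first: C 183.3 < G 245.8 < A 257.4 < D 337.5 < E 600 < B 1172 < F 2006.
Counting 5 along gives E (600 Ma); the excerpt puts that inside the Ediacaran, 635–538.8 Ma.
Next in line is B (1172 Ma), and 1172 − 600 = 572 Myr.

E, in the Ediacaran; 572 million years to B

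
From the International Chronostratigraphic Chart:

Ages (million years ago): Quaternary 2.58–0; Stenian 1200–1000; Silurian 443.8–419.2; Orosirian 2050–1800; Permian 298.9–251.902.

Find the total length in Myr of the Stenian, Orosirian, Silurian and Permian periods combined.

Duration is start − end for each: (1200 − 1000) + (2050 − 1800) + (443.8 − 419.2) + (298.9 − 251.902).
That is 200 + 250 + 24.6 + 46.998, which totals 521.598 million years.

521.598 million years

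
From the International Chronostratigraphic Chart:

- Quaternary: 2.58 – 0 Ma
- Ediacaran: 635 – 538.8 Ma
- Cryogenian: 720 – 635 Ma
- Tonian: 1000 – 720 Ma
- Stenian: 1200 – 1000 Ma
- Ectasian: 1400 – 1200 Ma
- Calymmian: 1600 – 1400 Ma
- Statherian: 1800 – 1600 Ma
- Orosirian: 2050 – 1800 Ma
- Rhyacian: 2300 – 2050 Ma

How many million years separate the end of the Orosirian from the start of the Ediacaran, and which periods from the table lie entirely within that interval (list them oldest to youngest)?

The Orosirian closes at 1800 Ma and the Ediacaran opens at 635 Ma, so the interval is 1800 − 635 = 1165 Myr.
A period fits inside if it starts at or after 1800 Ma and ends at or before 635 Ma; oldest first that gives Statherian, Calymmian, Ectasian, Stenian, Tonian, Cryogenian.

1165 million years; Statherian, Calymmian, Ectasian, Stenian, Tonian, Cryogenian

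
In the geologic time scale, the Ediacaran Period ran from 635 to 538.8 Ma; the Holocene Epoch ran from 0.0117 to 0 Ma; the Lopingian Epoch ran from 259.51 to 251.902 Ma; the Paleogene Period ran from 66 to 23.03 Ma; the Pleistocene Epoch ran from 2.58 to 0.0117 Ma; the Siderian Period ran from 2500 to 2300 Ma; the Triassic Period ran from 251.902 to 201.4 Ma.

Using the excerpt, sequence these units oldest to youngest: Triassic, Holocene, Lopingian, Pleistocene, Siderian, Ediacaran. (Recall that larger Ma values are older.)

Sorting by start age (descending Ma, since larger Ma = older): Siderian start 2500, Ediacaran start 635, Lopingian start 259.51, Triassic start 251.902, Pleistocene start 2.58, Holocene start 0.0117.

Siderian → Ediacaran → Lopingian → Triassic → Pleistocene → Holocene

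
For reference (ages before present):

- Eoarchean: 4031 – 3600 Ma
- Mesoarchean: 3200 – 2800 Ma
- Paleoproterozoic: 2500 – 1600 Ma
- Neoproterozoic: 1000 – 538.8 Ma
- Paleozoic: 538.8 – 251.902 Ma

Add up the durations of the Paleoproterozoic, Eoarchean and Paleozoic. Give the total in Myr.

1617.898 million years

Each duration: Paleoproterozoic = 900; Eoarchean = 431; Paleozoic = 286.898.
Sum: 900 + 431 + 286.898 = 1617.898 Myr.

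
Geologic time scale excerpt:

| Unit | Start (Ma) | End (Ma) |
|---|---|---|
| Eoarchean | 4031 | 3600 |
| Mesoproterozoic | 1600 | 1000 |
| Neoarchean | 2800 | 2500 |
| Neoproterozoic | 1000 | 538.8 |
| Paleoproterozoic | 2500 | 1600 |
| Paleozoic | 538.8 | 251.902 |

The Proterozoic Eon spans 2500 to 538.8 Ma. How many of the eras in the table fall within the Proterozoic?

Eras inside 2500–538.8 Ma: Paleoproterozoic, Mesoproterozoic, Neoproterozoic — 3 in total.

3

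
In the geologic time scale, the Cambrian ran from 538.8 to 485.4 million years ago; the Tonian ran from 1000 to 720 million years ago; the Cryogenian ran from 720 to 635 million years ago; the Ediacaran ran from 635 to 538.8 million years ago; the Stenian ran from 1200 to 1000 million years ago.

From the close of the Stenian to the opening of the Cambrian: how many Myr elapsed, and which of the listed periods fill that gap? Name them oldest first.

End of Stenian = 1000 Ma; start of Cambrian = 538.8 Ma.
Gap = 1000 − 538.8 = 461.2 Myr.
Periods wholly inside 1000–538.8 Ma: Tonian (1000–720), Cryogenian (720–635), Ediacaran (635–538.8).

461.2 million years; Tonian, Cryogenian, Ediacaran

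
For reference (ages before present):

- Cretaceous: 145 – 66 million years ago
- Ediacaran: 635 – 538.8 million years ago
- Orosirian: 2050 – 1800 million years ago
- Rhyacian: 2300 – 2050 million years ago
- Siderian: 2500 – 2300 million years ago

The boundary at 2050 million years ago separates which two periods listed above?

Rhyacian and Orosirian

The Rhyacian ends at 2050 million years ago and the Orosirian begins at 2050 million years ago, so they share that boundary.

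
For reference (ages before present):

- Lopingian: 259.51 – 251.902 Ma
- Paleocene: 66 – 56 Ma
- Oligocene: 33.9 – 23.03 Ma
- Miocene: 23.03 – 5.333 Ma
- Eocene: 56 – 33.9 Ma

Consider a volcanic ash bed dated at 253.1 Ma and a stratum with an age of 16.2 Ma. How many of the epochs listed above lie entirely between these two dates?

3

253.1 Ma sits inside the Lopingian (259.51–251.902) and 16.2 Ma inside the Miocene (23.03–5.333); neither of those is wholly between the two dates.
The listed epochs lying completely between them are Paleocene, Eocene, Oligocene — 3 in all.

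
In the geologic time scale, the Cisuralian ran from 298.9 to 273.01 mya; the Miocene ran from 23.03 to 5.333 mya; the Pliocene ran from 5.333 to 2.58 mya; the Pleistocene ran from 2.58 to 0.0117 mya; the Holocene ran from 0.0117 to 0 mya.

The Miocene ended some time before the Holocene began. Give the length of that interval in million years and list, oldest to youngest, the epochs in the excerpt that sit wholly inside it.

5.3213 million years; Pliocene, Pleistocene

End of Miocene = 5.333 Ma; start of Holocene = 0.0117 Ma.
Gap = 5.333 − 0.0117 = 5.3213 Myr.
Epochs wholly inside 5.333–0.0117 Ma: Pliocene (5.333–2.58), Pleistocene (2.58–0.0117).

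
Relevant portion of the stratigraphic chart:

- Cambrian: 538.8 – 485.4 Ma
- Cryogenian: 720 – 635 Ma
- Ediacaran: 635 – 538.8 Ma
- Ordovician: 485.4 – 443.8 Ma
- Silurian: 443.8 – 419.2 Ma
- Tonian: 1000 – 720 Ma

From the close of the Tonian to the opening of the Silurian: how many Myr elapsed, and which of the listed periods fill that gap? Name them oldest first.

276.2 million years; Cryogenian, Ediacaran, Cambrian, Ordovician

End of Tonian = 720 Ma; start of Silurian = 443.8 Ma.
Gap = 720 − 443.8 = 276.2 Myr.
Periods wholly inside 720–443.8 Ma: Cryogenian (720–635), Ediacaran (635–538.8), Cambrian (538.8–485.4), Ordovician (485.4–443.8).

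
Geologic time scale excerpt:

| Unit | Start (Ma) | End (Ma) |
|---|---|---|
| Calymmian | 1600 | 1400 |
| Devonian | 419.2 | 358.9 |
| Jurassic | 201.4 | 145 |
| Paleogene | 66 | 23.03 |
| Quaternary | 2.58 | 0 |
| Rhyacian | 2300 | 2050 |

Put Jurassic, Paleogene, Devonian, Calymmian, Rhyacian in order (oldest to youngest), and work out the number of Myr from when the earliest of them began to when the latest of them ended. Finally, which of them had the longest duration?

From the excerpt: Jurassic 201.4–145; Paleogene 66–23.03; Devonian 419.2–358.9; Calymmian 1600–1400; Rhyacian 2300–2050 (Ma).
Larger Ma is earlier, so the oldest is Rhyacian and the youngest is Paleogene; oldest to youngest: Rhyacian, Calymmian, Devonian, Jurassic, Paleogene.
Oldest start 2300 minus youngest end 23.03 gives 2276.97 Myr overall.
Individual lengths (start − end): Jurassic 56.4; Rhyacian 250; Calymmian 200; Paleogene 42.97; Devonian 60.3. The largest is Rhyacian at 250 Myr.

Rhyacian, Calymmian, Devonian, Jurassic, Paleogene; total span 2276.97 Myr; longest is Rhyacian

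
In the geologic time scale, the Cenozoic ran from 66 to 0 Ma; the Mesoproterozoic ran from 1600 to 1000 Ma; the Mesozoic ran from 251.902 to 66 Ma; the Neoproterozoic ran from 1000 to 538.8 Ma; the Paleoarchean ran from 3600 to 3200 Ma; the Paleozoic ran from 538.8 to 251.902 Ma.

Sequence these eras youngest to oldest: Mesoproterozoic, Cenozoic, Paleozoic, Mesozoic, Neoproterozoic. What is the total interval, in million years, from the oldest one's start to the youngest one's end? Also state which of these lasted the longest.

Cenozoic → Mesozoic → Paleozoic → Neoproterozoic → Mesoproterozoic; total span 1600 Myr; longest is Mesoproterozoic

Start ages (Ma): Mesoproterozoic 1600, Neoproterozoic 1000, Paleozoic 538.8, Mesozoic 251.902, Cenozoic 66.
Ordered youngest to oldest: Cenozoic, Mesozoic, Paleozoic, Neoproterozoic, Mesoproterozoic.
Span = 1600 − 0 = 1600 Myr.
Durations: Neoproterozoic 461.2, Paleozoic 286.898, Mesozoic 185.902, Mesoproterozoic 600, Cenozoic 66 → longest is Mesoproterozoic (600 Myr).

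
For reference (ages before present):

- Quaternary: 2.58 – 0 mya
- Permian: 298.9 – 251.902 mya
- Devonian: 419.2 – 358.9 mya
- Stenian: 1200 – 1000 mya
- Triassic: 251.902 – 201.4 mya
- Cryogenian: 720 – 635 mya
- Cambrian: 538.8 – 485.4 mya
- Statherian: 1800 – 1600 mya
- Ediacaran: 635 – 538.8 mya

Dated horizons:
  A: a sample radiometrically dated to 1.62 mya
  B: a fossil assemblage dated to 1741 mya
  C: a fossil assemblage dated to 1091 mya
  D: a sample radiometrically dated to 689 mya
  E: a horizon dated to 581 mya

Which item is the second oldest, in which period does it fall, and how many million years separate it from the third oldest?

C, in the Stenian; 402 million years to D

Larger Ma means older, so oldest first: B 1741 > C 1091 > D 689 > E 581 > A 1.62.
Counting 2 along gives C (1091 Ma); the excerpt puts that inside the Stenian, 1200–1000 Ma.
Next in line is D (689 Ma), and 1091 − 689 = 402 Myr.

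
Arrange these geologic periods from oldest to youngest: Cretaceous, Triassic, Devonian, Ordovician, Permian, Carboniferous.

Ordovician, Devonian, Carboniferous, Permian, Triassic, Cretaceous

Group by era (each group listed oldest first) — Paleozoic: Ordovician, Devonian, Carboniferous, Permian; Mesozoic: Triassic, Cretaceous. The eras run Paleozoic → Mesozoic → Cenozoic. Concatenating the groups in that era order gives oldest to youngest directly.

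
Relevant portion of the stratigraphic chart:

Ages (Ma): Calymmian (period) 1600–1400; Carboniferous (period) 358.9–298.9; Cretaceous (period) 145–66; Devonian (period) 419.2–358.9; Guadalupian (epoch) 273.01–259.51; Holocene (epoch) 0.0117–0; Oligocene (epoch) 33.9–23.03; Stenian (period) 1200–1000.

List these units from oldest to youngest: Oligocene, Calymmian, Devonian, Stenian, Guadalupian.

Calymmian → Stenian → Devonian → Guadalupian → Oligocene

Sorting by start age (descending Ma, since larger Ma = older): Calymmian start 1600, Stenian start 1200, Devonian start 419.2, Guadalupian start 273.01, Oligocene start 33.9.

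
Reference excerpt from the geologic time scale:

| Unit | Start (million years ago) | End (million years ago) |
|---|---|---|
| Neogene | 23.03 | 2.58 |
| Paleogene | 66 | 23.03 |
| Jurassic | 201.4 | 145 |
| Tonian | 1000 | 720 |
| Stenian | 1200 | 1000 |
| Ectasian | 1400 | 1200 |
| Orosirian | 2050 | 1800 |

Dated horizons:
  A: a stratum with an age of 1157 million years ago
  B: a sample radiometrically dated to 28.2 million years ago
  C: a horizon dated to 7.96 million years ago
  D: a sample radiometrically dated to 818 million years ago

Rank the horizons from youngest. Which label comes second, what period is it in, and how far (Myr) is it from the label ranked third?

B, in the Paleogene; 789.8 million years to D

Sorted youngest-first by Ma: C (7.96), B (28.2), D (818), A (1157).
The second youngest is B at 28.2 Ma, which lies in 66–23.03 Ma: the Paleogene.
The third youngest is D at 818 Ma; separation = |28.2 − 818| = 789.8 Myr.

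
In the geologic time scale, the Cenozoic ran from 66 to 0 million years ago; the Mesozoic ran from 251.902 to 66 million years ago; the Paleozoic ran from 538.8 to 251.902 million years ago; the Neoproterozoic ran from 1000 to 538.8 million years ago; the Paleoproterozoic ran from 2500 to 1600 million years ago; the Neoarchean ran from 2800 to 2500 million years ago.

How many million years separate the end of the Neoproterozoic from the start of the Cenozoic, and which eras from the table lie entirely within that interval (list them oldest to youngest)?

472.8 million years; Paleozoic, Mesozoic

End of Neoproterozoic = 538.8 Ma; start of Cenozoic = 66 Ma.
Gap = 538.8 − 66 = 472.8 Myr.
Eras wholly inside 538.8–66 Ma: Paleozoic (538.8–251.902), Mesozoic (251.902–66).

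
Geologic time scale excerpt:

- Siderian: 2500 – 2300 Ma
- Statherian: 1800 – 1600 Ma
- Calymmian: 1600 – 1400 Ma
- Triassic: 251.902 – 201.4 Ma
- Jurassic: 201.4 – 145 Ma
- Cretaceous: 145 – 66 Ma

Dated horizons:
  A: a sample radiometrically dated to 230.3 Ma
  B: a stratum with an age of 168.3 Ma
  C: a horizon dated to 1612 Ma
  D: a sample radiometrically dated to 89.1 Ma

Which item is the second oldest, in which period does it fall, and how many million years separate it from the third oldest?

A, in the Triassic; 62 million years to B

Sorted oldest-first by Ma: C (1612), A (230.3), B (168.3), D (89.1).
The second oldest is A at 230.3 Ma, which lies in 251.902–201.4 Ma: the Triassic.
The third oldest is B at 168.3 Ma; separation = |230.3 − 168.3| = 62 Myr.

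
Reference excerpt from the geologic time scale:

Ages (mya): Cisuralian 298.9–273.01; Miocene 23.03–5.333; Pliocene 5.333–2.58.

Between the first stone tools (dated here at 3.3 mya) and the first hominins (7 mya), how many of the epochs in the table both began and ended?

The older date is 7 Ma and the younger is 3.3 Ma.
No epoch both begins after 7 Ma and ends before 3.3 Ma, so the count is 0.

0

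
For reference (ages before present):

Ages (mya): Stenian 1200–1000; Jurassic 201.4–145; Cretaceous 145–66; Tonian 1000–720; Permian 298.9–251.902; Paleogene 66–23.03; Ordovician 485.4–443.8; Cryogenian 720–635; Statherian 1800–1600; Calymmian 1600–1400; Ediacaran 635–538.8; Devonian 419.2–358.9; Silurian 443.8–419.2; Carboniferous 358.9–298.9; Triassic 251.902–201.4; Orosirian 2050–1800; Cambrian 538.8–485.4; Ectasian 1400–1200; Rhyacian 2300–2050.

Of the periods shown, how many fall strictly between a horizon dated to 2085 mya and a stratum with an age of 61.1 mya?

17

2085 Ma sits inside the Rhyacian (2300–2050) and 61.1 Ma inside the Paleogene (66–23.03); neither of those is wholly between the two dates.
The listed periods lying completely between them are Orosirian, Statherian, Calymmian, Ectasian, Stenian, Tonian, Cryogenian, Ediacaran, Cambrian, Ordovician, Silurian, Devonian, Carboniferous, Permian, Triassic, Jurassic, Cretaceous — 17 in all.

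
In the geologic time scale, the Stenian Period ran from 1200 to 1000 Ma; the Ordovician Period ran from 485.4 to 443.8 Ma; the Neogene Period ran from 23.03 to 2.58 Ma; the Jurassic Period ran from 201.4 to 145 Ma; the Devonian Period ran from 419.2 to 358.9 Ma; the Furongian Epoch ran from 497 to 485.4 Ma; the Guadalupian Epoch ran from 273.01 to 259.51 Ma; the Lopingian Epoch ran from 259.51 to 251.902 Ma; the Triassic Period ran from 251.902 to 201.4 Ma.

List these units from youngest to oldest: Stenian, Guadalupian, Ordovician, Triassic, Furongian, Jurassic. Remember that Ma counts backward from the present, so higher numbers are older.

Jurassic, then Triassic, then Guadalupian, then Ordovician, then Furongian, then Stenian

The oldest of these is Stenian (starts 1200 Ma) and the youngest is Jurassic (ends 145 Ma).
In between, by decreasing start age: Furongian (497), Ordovician (485.4), Guadalupian (273.01), Triassic (251.902).
Listing youngest first means reversing that sequence.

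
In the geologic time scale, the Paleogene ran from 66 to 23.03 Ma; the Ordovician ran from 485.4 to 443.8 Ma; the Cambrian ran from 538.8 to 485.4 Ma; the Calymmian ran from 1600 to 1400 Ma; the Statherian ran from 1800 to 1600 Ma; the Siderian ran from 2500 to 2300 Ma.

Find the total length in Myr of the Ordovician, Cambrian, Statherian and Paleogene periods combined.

Each duration: Ordovician = 41.6; Cambrian = 53.4; Statherian = 200; Paleogene = 42.97.
Sum: 41.6 + 53.4 + 200 + 42.97 = 337.97 Myr.

337.97 million years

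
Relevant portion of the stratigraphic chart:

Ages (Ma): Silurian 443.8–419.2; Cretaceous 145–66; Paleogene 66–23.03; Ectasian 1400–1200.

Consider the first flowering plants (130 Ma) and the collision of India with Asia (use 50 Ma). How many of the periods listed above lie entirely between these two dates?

Checking each listed span, none has both start < 130 Ma and end > 50 Ma — every period straddles one of the two dates or lies outside them — so the count is 0.

0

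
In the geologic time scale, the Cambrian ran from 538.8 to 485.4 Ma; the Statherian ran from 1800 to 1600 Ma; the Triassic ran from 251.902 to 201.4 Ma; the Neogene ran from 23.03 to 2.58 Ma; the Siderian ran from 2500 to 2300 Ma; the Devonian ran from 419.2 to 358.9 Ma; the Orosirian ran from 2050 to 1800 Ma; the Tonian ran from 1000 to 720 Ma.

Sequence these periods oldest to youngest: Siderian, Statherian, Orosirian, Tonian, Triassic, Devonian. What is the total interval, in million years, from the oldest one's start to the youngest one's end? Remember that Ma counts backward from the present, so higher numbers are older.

From the excerpt: Siderian 2500–2300; Statherian 1800–1600; Orosirian 2050–1800; Tonian 1000–720; Triassic 251.902–201.4; Devonian 419.2–358.9 (Ma).
Larger Ma is earlier, so the oldest is Siderian and the youngest is Triassic; oldest to youngest: Siderian, Orosirian, Statherian, Tonian, Devonian, Triassic.
Oldest start 2500 minus youngest end 201.4 gives 2298.6 Myr overall.

Siderian → Orosirian → Statherian → Tonian → Devonian → Triassic; total span 2298.6 Myr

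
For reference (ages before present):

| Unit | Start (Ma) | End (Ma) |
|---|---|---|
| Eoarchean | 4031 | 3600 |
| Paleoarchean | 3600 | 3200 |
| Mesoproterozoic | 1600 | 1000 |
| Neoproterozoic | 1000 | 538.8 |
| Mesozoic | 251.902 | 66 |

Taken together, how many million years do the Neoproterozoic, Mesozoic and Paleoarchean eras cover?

Duration is start − end for each: (1000 − 538.8) + (251.902 − 66) + (3600 − 3200).
That is 461.2 + 185.902 + 400, which totals 1047.102 million years.

1047.102 million years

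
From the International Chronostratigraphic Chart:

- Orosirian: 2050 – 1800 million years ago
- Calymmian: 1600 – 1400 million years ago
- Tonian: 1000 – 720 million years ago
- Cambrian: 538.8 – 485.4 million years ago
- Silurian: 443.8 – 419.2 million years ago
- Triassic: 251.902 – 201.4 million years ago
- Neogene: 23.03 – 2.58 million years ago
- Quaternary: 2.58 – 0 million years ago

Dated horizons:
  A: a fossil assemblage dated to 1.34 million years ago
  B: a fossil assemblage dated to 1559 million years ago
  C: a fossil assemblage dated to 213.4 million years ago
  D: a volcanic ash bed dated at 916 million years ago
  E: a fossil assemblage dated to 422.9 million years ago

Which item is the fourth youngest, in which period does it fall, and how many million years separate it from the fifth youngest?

D, in the Tonian; 643 million years to B

Sorted youngest-first by Ma: A (1.34), C (213.4), E (422.9), D (916), B (1559).
The fourth youngest is D at 916 Ma, which lies in 1000–720 Ma: the Tonian.
The fifth youngest is B at 1559 Ma; separation = |916 − 1559| = 643 Myr.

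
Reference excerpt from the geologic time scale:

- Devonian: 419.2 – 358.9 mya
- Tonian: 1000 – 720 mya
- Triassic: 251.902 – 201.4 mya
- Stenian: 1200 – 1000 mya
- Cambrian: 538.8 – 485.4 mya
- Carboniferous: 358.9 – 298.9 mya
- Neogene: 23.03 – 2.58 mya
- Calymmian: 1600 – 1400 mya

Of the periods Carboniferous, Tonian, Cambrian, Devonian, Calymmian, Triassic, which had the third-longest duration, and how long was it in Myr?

Devonian, 60.3 million years

Start − end for each: Carboniferous 358.9 − 298.9 = 60; Tonian 1000 − 720 = 280; Cambrian 538.8 − 485.4 = 53.4; Devonian 419.2 − 358.9 = 60.3; Calymmian 1600 − 1400 = 200; Triassic 251.902 − 201.4 = 50.502.
Ranking these from longest: Tonian > Calymmian > Devonian > Carboniferous > Cambrian > Triassic.
Position 3 in that ranking is Devonian, which lasted 60.3 Myr.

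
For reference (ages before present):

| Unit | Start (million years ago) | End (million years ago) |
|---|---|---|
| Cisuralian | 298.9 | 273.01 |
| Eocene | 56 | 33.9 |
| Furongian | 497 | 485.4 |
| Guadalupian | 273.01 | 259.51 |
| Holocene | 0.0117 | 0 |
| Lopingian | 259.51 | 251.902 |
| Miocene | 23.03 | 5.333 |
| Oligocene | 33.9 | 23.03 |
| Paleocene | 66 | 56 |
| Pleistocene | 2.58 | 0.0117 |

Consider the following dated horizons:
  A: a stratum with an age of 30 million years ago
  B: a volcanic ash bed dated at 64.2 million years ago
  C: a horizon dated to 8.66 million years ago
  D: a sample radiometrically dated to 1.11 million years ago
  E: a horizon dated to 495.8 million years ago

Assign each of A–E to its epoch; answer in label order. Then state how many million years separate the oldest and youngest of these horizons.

A: 30 Ma lies in 33.9–23.03 Ma, so Oligocene.
B: 64.2 Ma lies in 66–56 Ma, so Paleocene.
C: 8.66 Ma lies in 23.03–5.333 Ma, so Miocene.
D: 1.11 Ma lies in 2.58–0.0117 Ma, so Pleistocene.
E: 495.8 Ma lies in 497–485.4 Ma, so Furongian.
Oldest = 495.8 Ma, youngest = 1.11 Ma → span 494.69 Myr.

A — Oligocene; B — Paleocene; C — Miocene; D — Pleistocene; E — Furongian; span 494.69 million years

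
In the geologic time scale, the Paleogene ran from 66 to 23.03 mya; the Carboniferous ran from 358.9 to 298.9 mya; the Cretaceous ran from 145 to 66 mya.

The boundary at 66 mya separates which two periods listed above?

Cretaceous and Paleogene

The Cretaceous ends at 66 mya and the Paleogene begins at 66 mya, so they share that boundary.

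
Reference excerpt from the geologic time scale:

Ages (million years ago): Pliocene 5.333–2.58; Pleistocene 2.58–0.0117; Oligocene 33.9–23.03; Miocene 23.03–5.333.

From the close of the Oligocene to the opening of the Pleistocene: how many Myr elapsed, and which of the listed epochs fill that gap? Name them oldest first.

20.45 million years; Miocene, Pliocene

End of Oligocene = 23.03 Ma; start of Pleistocene = 2.58 Ma.
Gap = 23.03 − 2.58 = 20.45 Myr.
Epochs wholly inside 23.03–2.58 Ma: Miocene (23.03–5.333), Pliocene (5.333–2.58).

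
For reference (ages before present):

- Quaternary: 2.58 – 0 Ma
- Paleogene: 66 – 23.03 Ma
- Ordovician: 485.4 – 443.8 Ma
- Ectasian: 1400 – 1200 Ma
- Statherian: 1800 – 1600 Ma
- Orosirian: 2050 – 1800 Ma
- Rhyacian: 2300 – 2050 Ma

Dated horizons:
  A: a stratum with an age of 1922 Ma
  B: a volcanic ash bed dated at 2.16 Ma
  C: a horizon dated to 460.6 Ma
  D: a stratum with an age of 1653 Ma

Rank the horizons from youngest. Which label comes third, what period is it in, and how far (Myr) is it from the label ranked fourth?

D, in the Statherian; 269 million years to A

Sorted youngest-first by Ma: B (2.16), C (460.6), D (1653), A (1922).
The third youngest is D at 1653 Ma, which lies in 1800–1600 Ma: the Statherian.
The fourth youngest is A at 1922 Ma; separation = |1653 − 1922| = 269 Myr.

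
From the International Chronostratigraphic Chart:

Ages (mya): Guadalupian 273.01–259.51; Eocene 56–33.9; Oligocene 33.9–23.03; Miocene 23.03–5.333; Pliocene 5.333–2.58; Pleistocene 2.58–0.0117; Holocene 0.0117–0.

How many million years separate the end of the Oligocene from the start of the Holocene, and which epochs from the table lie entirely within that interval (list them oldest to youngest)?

23.0183 million years; Miocene, Pliocene, Pleistocene

The Oligocene closes at 23.03 Ma and the Holocene opens at 0.0117 Ma, so the interval is 23.03 − 0.0117 = 23.0183 Myr.
An epoch fits inside if it starts at or after 23.03 Ma and ends at or before 0.0117 Ma; oldest first that gives Miocene, Pliocene, Pleistocene.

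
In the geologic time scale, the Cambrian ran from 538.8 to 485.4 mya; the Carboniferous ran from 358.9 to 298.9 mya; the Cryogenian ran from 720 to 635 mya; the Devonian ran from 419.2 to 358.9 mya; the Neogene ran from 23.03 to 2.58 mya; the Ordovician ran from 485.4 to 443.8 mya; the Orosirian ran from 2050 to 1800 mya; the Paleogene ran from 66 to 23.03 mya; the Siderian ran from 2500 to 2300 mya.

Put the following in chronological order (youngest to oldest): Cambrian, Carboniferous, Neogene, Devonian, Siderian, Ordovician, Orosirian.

Neogene → Carboniferous → Devonian → Ordovician → Cambrian → Orosirian → Siderian

Sorting by start age (ascending Ma, since larger Ma = older): Neogene start 23.03, Carboniferous start 358.9, Devonian start 419.2, Ordovician start 485.4, Cambrian start 538.8, Orosirian start 2050, Siderian start 2500.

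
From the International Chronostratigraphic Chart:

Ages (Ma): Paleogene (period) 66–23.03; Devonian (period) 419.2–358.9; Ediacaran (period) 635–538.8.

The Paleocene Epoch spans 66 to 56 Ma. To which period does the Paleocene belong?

The Paleocene (66–56 Ma) lies entirely within 66–23.03 Ma, the Paleogene Period.

Paleogene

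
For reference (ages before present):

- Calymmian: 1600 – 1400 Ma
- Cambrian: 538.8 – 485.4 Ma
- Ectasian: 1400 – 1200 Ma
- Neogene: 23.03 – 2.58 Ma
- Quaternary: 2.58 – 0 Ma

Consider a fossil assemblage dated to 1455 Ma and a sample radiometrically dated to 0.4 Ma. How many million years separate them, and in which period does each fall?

Elapsed time: 1455 − 0.4 = 1454.6 Myr.
1455 Ma lies within 1600–1400 Ma: Calymmian.
0.4 Ma lies within 2.58–0 Ma: Quaternary.

1454.6 million years apart; the first in the Calymmian, the second in the Quaternary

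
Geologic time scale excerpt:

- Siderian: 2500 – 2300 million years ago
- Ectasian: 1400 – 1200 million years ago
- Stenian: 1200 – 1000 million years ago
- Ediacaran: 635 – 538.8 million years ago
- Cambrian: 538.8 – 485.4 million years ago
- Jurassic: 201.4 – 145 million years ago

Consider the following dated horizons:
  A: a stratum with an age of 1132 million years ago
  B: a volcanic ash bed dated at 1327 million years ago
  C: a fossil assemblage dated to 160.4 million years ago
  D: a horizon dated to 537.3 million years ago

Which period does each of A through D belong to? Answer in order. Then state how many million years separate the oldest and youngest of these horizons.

Match each age against the start–end ranges in the excerpt: A = 1132 Ma → Stenian (1200–1000); B = 1327 Ma → Ectasian (1400–1200); C = 160.4 Ma → Jurassic (201.4–145); D = 537.3 Ma → Cambrian (538.8–485.4).
The largest age is 1327 Ma and the smallest is 160.4 Ma; their difference is 1166.6 Myr.

A — Stenian; B — Ectasian; C — Jurassic; D — Cambrian; span 1166.6 million years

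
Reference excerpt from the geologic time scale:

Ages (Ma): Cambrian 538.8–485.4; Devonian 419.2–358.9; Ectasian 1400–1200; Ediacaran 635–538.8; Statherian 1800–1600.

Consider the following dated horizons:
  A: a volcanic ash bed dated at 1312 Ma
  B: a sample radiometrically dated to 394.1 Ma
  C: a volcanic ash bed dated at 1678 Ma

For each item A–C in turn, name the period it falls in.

Match each age against the start–end ranges in the excerpt: A = 1312 Ma → Ectasian (1400–1200); B = 394.1 Ma → Devonian (419.2–358.9); C = 1678 Ma → Statherian (1800–1600).

A — Ectasian; B — Devonian; C — Statherian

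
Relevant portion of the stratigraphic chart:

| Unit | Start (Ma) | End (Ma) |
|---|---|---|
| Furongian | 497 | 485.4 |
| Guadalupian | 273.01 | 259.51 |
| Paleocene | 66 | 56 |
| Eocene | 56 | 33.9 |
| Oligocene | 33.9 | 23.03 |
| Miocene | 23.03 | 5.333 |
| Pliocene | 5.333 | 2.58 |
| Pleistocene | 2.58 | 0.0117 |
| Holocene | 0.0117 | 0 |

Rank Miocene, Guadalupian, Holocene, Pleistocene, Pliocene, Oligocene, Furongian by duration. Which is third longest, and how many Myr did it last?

Durations: Miocene 17.697; Guadalupian 13.5; Holocene 0.0117; Pleistocene 2.5683; Pliocene 2.753; Oligocene 10.87; Furongian 11.6 Myr.
Sorted longest-first: Miocene (17.697), Guadalupian (13.5), Furongian (11.6), Oligocene (10.87), Pliocene (2.753), Pleistocene (2.5683), Holocene (0.0117).
The third longest is Furongian at 11.6 Myr.

Furongian, 11.6 million years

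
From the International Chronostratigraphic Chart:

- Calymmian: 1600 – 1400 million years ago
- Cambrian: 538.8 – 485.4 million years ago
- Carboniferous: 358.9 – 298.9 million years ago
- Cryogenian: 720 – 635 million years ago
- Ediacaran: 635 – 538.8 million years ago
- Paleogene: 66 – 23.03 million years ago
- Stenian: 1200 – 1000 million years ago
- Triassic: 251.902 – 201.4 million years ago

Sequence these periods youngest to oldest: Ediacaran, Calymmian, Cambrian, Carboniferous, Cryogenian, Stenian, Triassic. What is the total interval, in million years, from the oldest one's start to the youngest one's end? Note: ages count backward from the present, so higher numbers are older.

Triassic → Carboniferous → Cambrian → Ediacaran → Cryogenian → Stenian → Calymmian; total span 1398.6 Myr

From the excerpt: Ediacaran 635–538.8; Calymmian 1600–1400; Cambrian 538.8–485.4; Carboniferous 358.9–298.9; Cryogenian 720–635; Stenian 1200–1000; Triassic 251.902–201.4 (Ma).
Larger Ma is earlier, so the oldest is Calymmian and the youngest is Triassic; youngest to oldest: Triassic, Carboniferous, Cambrian, Ediacaran, Cryogenian, Stenian, Calymmian.
Oldest start 1600 minus youngest end 201.4 gives 1398.6 Myr overall.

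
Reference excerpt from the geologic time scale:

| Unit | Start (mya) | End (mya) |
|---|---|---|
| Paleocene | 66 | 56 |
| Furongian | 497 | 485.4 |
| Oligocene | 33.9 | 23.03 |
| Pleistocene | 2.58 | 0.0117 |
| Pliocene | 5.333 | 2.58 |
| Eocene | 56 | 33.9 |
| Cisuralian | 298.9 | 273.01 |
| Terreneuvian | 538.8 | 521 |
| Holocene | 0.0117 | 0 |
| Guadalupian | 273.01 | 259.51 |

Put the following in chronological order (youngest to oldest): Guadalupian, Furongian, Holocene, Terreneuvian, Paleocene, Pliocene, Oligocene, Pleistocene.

Holocene, then Pleistocene, then Pliocene, then Oligocene, then Paleocene, then Guadalupian, then Furongian, then Terreneuvian

The oldest of these is Terreneuvian (starts 538.8 Ma) and the youngest is Holocene (ends 0 Ma).
In between, by decreasing start age: Furongian (497), Guadalupian (273.01), Paleocene (66), Oligocene (33.9), Pliocene (5.333), Pleistocene (2.58).
Listing youngest first means reversing that sequence.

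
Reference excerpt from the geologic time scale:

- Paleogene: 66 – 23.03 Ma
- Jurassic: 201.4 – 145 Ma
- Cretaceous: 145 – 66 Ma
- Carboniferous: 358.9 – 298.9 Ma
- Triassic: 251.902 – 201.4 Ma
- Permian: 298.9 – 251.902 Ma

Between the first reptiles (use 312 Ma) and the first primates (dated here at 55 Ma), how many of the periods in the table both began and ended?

4

312 Ma sits inside the Carboniferous (358.9–298.9) and 55 Ma inside the Paleogene (66–23.03); neither of those is wholly between the two dates.
The listed periods lying completely between them are Permian, Triassic, Jurassic, Cretaceous — 4 in all.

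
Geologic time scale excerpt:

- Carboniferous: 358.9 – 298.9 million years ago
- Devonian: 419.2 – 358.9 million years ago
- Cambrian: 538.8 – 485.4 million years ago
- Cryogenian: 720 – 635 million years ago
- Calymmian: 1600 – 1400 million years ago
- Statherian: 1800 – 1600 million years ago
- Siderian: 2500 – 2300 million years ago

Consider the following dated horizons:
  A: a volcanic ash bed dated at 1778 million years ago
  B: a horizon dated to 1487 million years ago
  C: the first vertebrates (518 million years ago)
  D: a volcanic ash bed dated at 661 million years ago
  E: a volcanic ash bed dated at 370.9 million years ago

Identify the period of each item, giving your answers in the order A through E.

A — Statherian; B — Calymmian; C — Cambrian; D — Cryogenian; E — Devonian

A: 1778 Ma lies in 1800–1600 Ma, so Statherian.
B: 1487 Ma lies in 1600–1400 Ma, so Calymmian.
C: 518 Ma lies in 538.8–485.4 Ma, so Cambrian.
D: 661 Ma lies in 720–635 Ma, so Cryogenian.
E: 370.9 Ma lies in 419.2–358.9 Ma, so Devonian.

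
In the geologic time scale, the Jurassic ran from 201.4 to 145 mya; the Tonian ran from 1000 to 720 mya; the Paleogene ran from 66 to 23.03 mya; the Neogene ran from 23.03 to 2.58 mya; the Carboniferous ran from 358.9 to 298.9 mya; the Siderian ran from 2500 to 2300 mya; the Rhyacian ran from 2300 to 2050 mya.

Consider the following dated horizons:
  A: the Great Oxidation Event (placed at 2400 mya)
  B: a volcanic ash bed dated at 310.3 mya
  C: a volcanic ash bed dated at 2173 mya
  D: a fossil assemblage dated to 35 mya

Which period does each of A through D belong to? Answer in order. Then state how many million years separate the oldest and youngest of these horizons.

A: 2400 Ma lies in 2500–2300 Ma, so Siderian.
B: 310.3 Ma lies in 358.9–298.9 Ma, so Carboniferous.
C: 2173 Ma lies in 2300–2050 Ma, so Rhyacian.
D: 35 Ma lies in 66–23.03 Ma, so Paleogene.
Oldest = 2400 Ma, youngest = 35 Ma → span 2365 Myr.

A — Siderian; B — Carboniferous; C — Rhyacian; D — Paleogene; span 2365 million years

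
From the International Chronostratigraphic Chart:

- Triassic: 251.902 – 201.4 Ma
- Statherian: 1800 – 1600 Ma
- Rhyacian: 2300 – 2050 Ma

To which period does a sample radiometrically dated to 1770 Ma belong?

1770 Ma lies between 1800 and 1600 Ma, so it falls in the Statherian.

Statherian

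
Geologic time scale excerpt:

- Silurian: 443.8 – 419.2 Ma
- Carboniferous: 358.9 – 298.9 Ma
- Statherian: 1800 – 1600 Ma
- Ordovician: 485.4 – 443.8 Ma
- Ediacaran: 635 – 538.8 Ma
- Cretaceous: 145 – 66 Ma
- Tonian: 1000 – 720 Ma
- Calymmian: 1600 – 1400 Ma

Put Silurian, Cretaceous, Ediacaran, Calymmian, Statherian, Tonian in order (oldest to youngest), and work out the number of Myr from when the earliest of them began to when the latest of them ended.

Statherian → Calymmian → Tonian → Ediacaran → Silurian → Cretaceous; total span 1734 Myr

From the excerpt: Silurian 443.8–419.2; Cretaceous 145–66; Ediacaran 635–538.8; Calymmian 1600–1400; Statherian 1800–1600; Tonian 1000–720 (Ma).
Larger Ma is earlier, so the oldest is Statherian and the youngest is Cretaceous; oldest to youngest: Statherian, Calymmian, Tonian, Ediacaran, Silurian, Cretaceous.
Oldest start 1800 minus youngest end 66 gives 1734 Myr overall.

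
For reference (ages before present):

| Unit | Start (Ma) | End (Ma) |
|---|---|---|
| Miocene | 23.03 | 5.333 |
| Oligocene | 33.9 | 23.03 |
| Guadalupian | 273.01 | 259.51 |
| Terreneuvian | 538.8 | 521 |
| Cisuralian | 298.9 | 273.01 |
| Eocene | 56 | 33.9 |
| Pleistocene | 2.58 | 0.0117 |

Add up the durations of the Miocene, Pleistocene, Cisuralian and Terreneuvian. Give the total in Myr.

63.9553 million years

Duration is start − end for each: (23.03 − 5.333) + (2.58 − 0.0117) + (298.9 − 273.01) + (538.8 − 521).
That is 17.697 + 2.5683 + 25.89 + 17.8, which totals 63.9553 million years.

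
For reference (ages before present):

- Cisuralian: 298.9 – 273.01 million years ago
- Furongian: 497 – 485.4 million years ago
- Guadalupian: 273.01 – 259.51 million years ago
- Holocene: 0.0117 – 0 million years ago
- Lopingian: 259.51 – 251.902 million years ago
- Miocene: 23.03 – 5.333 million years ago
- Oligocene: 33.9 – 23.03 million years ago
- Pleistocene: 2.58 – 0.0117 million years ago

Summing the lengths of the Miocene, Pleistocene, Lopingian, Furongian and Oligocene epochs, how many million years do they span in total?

50.3433 million years

Duration is start − end for each: (23.03 − 5.333) + (2.58 − 0.0117) + (259.51 − 251.902) + (497 − 485.4) + (33.9 − 23.03).
That is 17.697 + 2.5683 + 7.608 + 11.6 + 10.87, which totals 50.3433 million years.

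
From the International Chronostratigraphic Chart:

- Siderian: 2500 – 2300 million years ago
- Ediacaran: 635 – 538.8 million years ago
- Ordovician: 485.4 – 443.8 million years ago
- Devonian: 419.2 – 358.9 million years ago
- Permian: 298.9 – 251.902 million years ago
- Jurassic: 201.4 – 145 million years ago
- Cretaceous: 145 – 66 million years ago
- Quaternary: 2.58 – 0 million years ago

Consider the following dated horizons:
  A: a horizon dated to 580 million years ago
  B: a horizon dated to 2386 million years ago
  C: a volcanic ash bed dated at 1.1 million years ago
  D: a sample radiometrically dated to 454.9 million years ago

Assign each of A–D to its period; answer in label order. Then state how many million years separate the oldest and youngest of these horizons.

A — Ediacaran; B — Siderian; C — Quaternary; D — Ordovician; span 2384.9 million years

A: 580 Ma lies in 635–538.8 Ma, so Ediacaran.
B: 2386 Ma lies in 2500–2300 Ma, so Siderian.
C: 1.1 Ma lies in 2.58–0 Ma, so Quaternary.
D: 454.9 Ma lies in 485.4–443.8 Ma, so Ordovician.
Oldest = 2386 Ma, youngest = 1.1 Ma → span 2384.9 Myr.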